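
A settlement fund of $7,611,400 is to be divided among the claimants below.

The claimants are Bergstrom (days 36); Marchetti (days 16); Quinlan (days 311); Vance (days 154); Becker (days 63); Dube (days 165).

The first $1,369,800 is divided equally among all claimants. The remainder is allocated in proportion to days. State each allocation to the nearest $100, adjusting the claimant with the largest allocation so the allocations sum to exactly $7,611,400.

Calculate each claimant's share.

Equal tier: $1,369,800 ÷ 6 = $228,300 apiece.
Remainder $6,241,600 by days (total 745): Bergstrom 301,607.52 → $301,600; Marchetti 134,047.79 → $134,000; Quinlan 2,605,553.83 → $2,605,600; Vance 1,290,209.93 → $1,290,200; Becker 527,813.15 → $527,800; Dube 1,382,367.79 → $1,382,400.
Totals: Bergstrom $228,300 + $301,600 = $529,900; Marchetti $228,300 + $134,000 = $362,300; Quinlan $228,300 + $2,605,600 = $2,833,900; Vance $228,300 + $1,290,200 = $1,518,500; Becker $228,300 + $527,800 = $756,100; Dube $228,300 + $1,382,400 = $1,610,700.

Bergstrom: $529,900; Marchetti: $362,300; Quinlan: $2,833,900; Vance: $1,518,500; Becker: $756,100; Dube: $1,610,700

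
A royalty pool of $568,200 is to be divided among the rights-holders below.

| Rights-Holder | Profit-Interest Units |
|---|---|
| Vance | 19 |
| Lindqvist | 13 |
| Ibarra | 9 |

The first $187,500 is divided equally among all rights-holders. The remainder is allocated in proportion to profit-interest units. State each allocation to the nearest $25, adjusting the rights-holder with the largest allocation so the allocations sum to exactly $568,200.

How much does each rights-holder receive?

$187,500 shared equally gives $62,500 per rights-holder.
Remainder $380,700 by profit-interest units (total 41): Vance 176,421.95 → $176,425; Lindqvist 120,709.76 → $120,700; Ibarra 83,568.29 → $83,575.
Totals: Vance $62,500 + $176,425 = $238,925; Lindqvist $62,500 + $120,700 = $183,200; Ibarra $62,500 + $83,575 = $146,075.

Vance: $238,925; Lindqvist: $183,200; Ibarra: $146,075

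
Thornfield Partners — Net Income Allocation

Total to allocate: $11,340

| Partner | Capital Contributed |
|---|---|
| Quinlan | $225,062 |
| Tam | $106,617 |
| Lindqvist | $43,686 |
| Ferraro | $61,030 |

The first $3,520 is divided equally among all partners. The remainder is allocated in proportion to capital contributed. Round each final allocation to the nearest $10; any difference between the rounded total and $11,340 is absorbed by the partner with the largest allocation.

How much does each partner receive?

Quinlan: $4,920 · Tam: $2,790 · Lindqvist: $1,660 · Ferraro: $1,970

Equal tier: $3,520 ÷ 4 = $880 apiece.
Remainder $7,820 by capital contributed (total 436,395): Quinlan 4,033.01 → $4,030; Tam 1,910.53 → $1,910; Lindqvist 782.83 → $780; Ferraro 1,093.63 → $1,090.
Rounding difference +$10 on remainder applied to Quinlan.
Totals: Quinlan $880 + $4,040 = $4,920; Tam $880 + $1,910 = $2,790; Lindqvist $880 + $780 = $1,660; Ferraro $880 + $1,090 = $1,970.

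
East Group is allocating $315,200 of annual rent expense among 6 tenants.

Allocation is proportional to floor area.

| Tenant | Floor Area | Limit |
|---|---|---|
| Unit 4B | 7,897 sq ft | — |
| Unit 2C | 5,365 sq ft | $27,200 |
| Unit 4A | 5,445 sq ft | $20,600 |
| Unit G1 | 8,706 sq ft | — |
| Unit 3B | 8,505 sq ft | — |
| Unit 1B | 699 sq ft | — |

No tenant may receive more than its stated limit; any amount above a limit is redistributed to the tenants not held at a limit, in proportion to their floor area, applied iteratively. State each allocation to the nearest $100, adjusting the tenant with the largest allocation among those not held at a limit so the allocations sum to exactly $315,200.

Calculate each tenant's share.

Unit 4B: $81,800 | Unit 2C: $27,200 | Unit 4A: $20,600 | Unit G1: $90,300 | Unit 3B: $88,100 | Unit 1B: $7,200

Total floor area = 36,617.
Pro-rata shares before constraints: Unit 4B 67,977.56; Unit 2C 46,182.05; Unit 4A 46,870.69; Unit G1 74,941.45; Unit 3B 73,211.24; Unit 1B 6,017.01.
Capped: Unit 2C ($27,200), Unit 4A ($20,600); balance $267,400 reallocated over remaining floor area 25,807.
Remaining shares: Unit 4B 81,825.00 → $81,800; Unit G1 90,207.48 → $90,200; Unit 3B 88,124.81 → $88,100; Unit 1B 7,242.71 → $7,200.
Rounding difference +$100 applied to Unit G1 → $90,300.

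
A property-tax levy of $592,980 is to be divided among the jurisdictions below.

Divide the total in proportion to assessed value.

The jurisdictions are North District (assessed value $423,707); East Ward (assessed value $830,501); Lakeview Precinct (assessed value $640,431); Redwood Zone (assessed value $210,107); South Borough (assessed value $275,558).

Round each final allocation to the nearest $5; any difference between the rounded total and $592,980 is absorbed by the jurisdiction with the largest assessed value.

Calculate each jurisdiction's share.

Assessed value total: 423,707 + 830,501 + 640,431 + 210,107 + 275,558 = 2,380,304.
Pro-rata amounts: North District 105,553.65; East Ward 206,893.94; Lakeview Precinct 159,543.81; Redwood Zone 52,341.74; South Borough 68,646.85.
After rounding ($5): North District $105,555; East Ward $206,895; Lakeview Precinct $159,545; Redwood Zone $52,340; South Borough $68,645. Sum = $592,980.
No rounding difference to absorb.

North District: $105,555; East Ward: $206,895; Lakeview Precinct: $159,545; Redwood Zone: $52,340; South Borough: $68,645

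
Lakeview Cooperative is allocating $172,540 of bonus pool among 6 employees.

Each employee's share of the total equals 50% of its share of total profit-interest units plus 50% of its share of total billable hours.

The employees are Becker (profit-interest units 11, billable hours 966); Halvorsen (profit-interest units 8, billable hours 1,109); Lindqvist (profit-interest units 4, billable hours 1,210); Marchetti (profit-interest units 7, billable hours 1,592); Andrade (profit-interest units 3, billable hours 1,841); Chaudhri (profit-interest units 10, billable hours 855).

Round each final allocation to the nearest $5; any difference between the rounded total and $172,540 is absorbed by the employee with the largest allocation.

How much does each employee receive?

Becker: $33,070; Halvorsen: $28,685; Lindqvist: $21,810; Marchetti: $32,180; Andrade: $26,990; Chaudhri: $29,805

Totals — profit-interest units 43, billable hours 7,573.
Blended shares (50% profit-interest units + 50% billable hours): Becker 0.1917; Halvorsen 0.1662; Lindqvist 0.1264; Marchetti 0.1865; Andrade 0.1564; Chaudhri 0.1727.
Pro-rata amounts: Becker 33,073.54; Halvorsen 28,683.72; Lindqvist 21,809.18; Marchetti 32,179.68; Andrade 26,991.12; Chaudhri 29,802.77.
After rounding ($5): Becker $33,075; Halvorsen $28,685; Lindqvist $21,810; Marchetti $32,180; Andrade $26,990; Chaudhri $29,805. Sum = $172,545.
Difference $172,540 − $172,545 = −$5 applied to largest allocation (Becker): Becker becomes $33,070.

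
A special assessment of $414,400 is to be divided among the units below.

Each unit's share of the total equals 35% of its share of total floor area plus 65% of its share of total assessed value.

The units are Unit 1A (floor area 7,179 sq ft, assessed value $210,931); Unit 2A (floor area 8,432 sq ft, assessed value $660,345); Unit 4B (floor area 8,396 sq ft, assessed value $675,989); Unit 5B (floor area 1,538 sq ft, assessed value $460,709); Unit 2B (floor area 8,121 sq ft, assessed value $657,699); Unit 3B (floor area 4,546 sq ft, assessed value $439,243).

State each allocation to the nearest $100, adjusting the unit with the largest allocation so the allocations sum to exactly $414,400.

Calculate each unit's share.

Totals — floor area 38,212, assessed value 3,104,916.
Blended shares (35% floor area + 65% assessed value): Unit 1A 0.1099; Unit 2A 0.2155; Unit 4B 0.2184; Unit 5B 0.1105; Unit 2B 0.2121; Unit 3B 0.1336.
Raw shares: Unit 1A 45,547.93; Unit 2A 89,291.80; Unit 4B 90,512.32; Unit 5B 45,805.51; Unit 2B 87,881.80; Unit 3B 55,360.64.
At nearest $100: Unit 1A $45,500; Unit 2A $89,300; Unit 4B $90,500; Unit 5B $45,800; Unit 2B $87,900; Unit 3B $55,400. Sum = $414,400.
No rounding difference to absorb.

Unit 1A: $45,500 | Unit 2A: $89,300 | Unit 4B: $90,500 | Unit 5B: $45,800 | Unit 2B: $87,900 | Unit 3B: $55,400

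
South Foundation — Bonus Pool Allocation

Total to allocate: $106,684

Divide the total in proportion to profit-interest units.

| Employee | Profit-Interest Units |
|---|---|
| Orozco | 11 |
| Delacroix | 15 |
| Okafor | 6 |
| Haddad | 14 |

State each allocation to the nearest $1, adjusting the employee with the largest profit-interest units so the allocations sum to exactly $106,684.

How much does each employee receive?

Sum of profit-interest units: 46.
Pro-rata amounts: Orozco 11/46 × $106,684 = 25,511.39; Delacroix 15/46 × $106,684 = 34,788.26; Okafor 6/46 × $106,684 = 13,915.30; Haddad 14/46 × $106,684 = 32,469.04.
After rounding ($1): Orozco $25,511; Delacroix $34,788; Okafor $13,915; Haddad $32,469. Sum = $106,683.
Difference $106,684 − $106,683 = +$1 applied to largest profit-interest units (Delacroix): Delacroix becomes $34,789.

Orozco: $25,511; Delacroix: $34,789; Okafor: $13,915; Haddad: $32,469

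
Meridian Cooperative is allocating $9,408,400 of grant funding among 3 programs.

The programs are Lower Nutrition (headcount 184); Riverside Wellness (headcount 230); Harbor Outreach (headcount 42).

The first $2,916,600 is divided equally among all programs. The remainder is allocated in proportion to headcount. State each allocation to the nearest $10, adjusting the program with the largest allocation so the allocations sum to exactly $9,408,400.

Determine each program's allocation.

Lower Nutrition: $3,591,700 | Riverside Wellness: $4,246,570 | Harbor Outreach: $1,570,130

$2,916,600 shared equally gives $972,200 per program.
Remainder $6,491,800 by headcount (total 456): Lower Nutrition 2,619,498.25 → $2,619,500; Riverside Wellness 3,274,372.81 → $3,274,370; Harbor Outreach 597,928.95 → $597,930.
Totals: Lower Nutrition $972,200 + $2,619,500 = $3,591,700; Riverside Wellness $972,200 + $3,274,370 = $4,246,570; Harbor Outreach $972,200 + $597,930 = $1,570,130.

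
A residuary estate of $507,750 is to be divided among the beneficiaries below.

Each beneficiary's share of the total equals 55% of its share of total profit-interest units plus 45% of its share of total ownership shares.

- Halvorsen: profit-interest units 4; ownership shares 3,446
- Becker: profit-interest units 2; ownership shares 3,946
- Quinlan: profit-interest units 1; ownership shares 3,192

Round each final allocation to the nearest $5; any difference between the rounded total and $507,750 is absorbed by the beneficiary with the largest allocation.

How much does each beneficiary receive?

Profit-interest units total 7; ownership shares total 10,584.
Combined weights (55% profit-interest units + 45% ownership shares): Halvorsen 0.4608; Becker 0.3249; Quinlan 0.2143.
Pro-rata amounts: Halvorsen 233,970.85; Becker 164,975.57; Quinlan 108,803.57.
Rounded to nearest $5: Halvorsen $233,970; Becker $164,975; Quinlan $108,805. Sum = $507,750.
Sum already equals the total — no adjustment.

Halvorsen: $233,970 | Becker: $164,975 | Quinlan: $108,805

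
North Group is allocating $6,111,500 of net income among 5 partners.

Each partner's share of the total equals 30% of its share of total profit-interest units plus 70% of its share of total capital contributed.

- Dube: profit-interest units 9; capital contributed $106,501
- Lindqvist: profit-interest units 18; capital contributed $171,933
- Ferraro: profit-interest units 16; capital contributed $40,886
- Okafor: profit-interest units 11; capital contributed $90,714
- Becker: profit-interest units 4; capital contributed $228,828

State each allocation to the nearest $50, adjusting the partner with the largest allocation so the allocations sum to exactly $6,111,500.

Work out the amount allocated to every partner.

Totals — profit-interest units 58, capital contributed 638,862.
Blended shares (30% profit-interest units + 70% capital contributed): Dube 0.1632; Lindqvist 0.2815; Ferraro 0.1276; Okafor 0.1563; Becker 0.2714.
Unrounded shares: Dube 997,669.91; Lindqvist 1,720,327.00; Ferraro 779,566.69; Okafor 955,176.89; Becker 1,658,759.51.
Rounded to nearest $50: Dube $997,650; Lindqvist $1,720,350; Ferraro $779,550; Okafor $955,200; Becker $1,658,750. Sum = $6,111,500.
Sum already equals the total — no adjustment.

Dube: $997,650; Lindqvist: $1,720,350; Ferraro: $779,550; Okafor: $955,200; Becker: $1,658,750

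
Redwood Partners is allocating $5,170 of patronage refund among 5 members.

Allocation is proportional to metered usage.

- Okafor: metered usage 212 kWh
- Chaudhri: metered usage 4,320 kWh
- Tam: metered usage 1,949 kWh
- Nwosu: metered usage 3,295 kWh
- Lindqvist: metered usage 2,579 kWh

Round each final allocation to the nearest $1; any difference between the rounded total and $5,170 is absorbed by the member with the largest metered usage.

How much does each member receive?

Combined metered usage = 12,355.
Unrounded shares: Okafor 212/12,355 × $5,170 = 88.71; Chaudhri 4,320/12,355 × $5,170 = 1,807.72; Tam 1,949/12,355 × $5,170 = 815.57; Nwosu 3,295/12,355 × $5,170 = 1,378.81; Lindqvist 2,579/12,355 × $5,170 = 1,079.19.
After rounding ($1): Okafor $89; Chaudhri $1,808; Tam $816; Nwosu $1,379; Lindqvist $1,079. Sum = $5,171.
Difference $5,170 − $5,171 = −$1 applied to largest metered usage (Chaudhri): Chaudhri becomes $1,807.

Okafor: $89 | Chaudhri: $1,807 | Tam: $816 | Nwosu: $1,379 | Lindqvist: $1,079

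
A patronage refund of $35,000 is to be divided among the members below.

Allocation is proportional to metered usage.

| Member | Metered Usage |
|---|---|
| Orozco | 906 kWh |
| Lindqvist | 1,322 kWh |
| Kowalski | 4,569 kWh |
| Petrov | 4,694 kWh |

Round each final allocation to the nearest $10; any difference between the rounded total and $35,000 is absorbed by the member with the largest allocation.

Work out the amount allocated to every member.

Total metered usage = 11,491.
Unrounded shares: Orozco 906/11,491 × $35,000 = 2,759.55; Lindqvist 1,322/11,491 × $35,000 = 4,026.63; Kowalski 4,569/11,491 × $35,000 = 13,916.54; Petrov 4,694/11,491 × $35,000 = 14,297.28.
Rounded to nearest $10: Orozco $2,760; Lindqvist $4,030; Kowalski $13,920; Petrov $14,300. Sum = $35,010.
Difference $35,000 − $35,010 = −$10 applied to largest allocation (Petrov): Petrov becomes $14,290.

Orozco: $2,760 · Lindqvist: $4,030 · Kowalski: $13,920 · Petrov: $14,290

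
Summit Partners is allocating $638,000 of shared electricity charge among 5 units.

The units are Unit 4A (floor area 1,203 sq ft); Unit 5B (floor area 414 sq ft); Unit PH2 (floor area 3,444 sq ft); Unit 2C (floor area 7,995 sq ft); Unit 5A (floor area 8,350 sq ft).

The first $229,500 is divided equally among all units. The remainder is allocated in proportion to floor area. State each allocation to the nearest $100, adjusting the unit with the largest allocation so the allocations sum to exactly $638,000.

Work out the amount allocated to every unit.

$229,500 shared equally gives $45,900 per unit.
Remainder $408,500 by floor area (total 21,406): Unit 4A 22,957.37 → $23,000; Unit 5B 7,900.54 → $7,900; Unit PH2 65,723.35 → $65,700; Unit 2C 152,572.06 → $152,600; Unit 5A 159,346.68 → $159,300.
Totals: Unit 4A $45,900 + $23,000 = $68,900; Unit 5B $45,900 + $7,900 = $53,800; Unit PH2 $45,900 + $65,700 = $111,600; Unit 2C $45,900 + $152,600 = $198,500; Unit 5A $45,900 + $159,300 = $205,200.

Unit 4A: $68,900; Unit 5B: $53,800; Unit PH2: $111,600; Unit 2C: $198,500; Unit 5A: $205,200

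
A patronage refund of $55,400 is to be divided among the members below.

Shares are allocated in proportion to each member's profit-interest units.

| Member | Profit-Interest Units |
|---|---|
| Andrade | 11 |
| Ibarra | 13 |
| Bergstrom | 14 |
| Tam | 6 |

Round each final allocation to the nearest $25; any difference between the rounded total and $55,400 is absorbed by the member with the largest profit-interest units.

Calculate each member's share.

Andrade: $13,850; Ibarra: $16,375; Bergstrom: $17,625; Tam: $7,550

Sum of profit-interest units: 11 + 13 + 14 + 6 = 44.
Raw shares: Andrade 13,850.00; Ibarra 16,368.18; Bergstrom 17,627.27; Tam 7,554.55.
After rounding ($25): Andrade $13,850; Ibarra $16,375; Bergstrom $17,625; Tam $7,550. Sum = $55,400.
Rounded total matches; no reconciliation needed.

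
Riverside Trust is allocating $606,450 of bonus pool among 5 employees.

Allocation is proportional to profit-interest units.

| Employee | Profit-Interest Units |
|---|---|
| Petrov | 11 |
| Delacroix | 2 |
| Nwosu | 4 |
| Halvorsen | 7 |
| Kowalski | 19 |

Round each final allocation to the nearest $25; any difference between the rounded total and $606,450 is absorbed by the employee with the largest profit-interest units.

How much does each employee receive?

Petrov: $155,150 | Delacroix: $28,200 | Nwosu: $56,425 | Halvorsen: $98,725 | Kowalski: $267,950

Sum of profit-interest units: 11 + 2 + 4 + 7 + 19 = 43.
Proportional shares: Petrov 155,138.37; Delacroix 28,206.98; Nwosu 56,413.95; Halvorsen 98,724.42; Kowalski 267,966.28.
After rounding ($25): Petrov $155,150; Delacroix $28,200; Nwosu $56,425; Halvorsen $98,725; Kowalski $267,975. Sum = $606,475.
Difference $606,450 − $606,475 = −$25 applied to largest profit-interest units (Kowalski): Kowalski becomes $267,950.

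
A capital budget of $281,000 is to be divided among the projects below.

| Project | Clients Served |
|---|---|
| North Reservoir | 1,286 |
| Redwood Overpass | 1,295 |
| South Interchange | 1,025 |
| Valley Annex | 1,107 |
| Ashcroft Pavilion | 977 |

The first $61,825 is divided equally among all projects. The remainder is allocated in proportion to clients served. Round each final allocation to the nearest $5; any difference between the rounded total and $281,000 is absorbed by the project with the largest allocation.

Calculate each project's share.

North Reservoir: $61,900 · Redwood Overpass: $62,250 · South Interchange: $51,845 · Valley Annex: $55,005 · Ashcroft Pavilion: $50,000

$61,825 shared equally gives $12,365 per project.
Remainder $219,175 by clients served (total 5,690): North Reservoir 49,535.86 → $49,535; Redwood Overpass 49,882.54 → $49,885; South Interchange 39,482.32 → $39,480; Valley Annex 42,640.90 → $42,640; Ashcroft Pavilion 37,633.39 → $37,635.
Totals: North Reservoir $12,365 + $49,535 = $61,900; Redwood Overpass $12,365 + $49,885 = $62,250; South Interchange $12,365 + $39,480 = $51,845; Valley Annex $12,365 + $42,640 = $55,005; Ashcroft Pavilion $12,365 + $37,635 = $50,000.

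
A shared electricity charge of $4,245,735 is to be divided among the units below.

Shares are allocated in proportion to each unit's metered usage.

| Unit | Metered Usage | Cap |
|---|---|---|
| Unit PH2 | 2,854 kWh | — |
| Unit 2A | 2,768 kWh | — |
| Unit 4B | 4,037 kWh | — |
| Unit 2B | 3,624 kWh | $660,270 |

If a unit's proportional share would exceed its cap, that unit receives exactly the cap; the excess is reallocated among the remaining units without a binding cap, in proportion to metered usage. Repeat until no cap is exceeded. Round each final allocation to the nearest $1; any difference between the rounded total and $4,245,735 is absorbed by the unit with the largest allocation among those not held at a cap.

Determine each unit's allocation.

Total metered usage = 13,283.
Unconstrained shares: Unit PH2 912,243.30; Unit 2A 884,754.53; Unit 4B 1,290,373.57; Unit 2B 1,158,363.60.
Cap binds for Unit 2B ($660,270); residual $3,585,465 reallocated over remaining metered usage 9,659.
Shares after redistribution: Unit PH2 1,059,417.86 → $1,059,418; Unit 2A 1,027,494.27 → $1,027,494; Unit 4B 1,498,552.87 → $1,498,553.

Unit PH2: $1,059,418 · Unit 2A: $1,027,494 · Unit 4B: $1,498,553 · Unit 2B: $660,270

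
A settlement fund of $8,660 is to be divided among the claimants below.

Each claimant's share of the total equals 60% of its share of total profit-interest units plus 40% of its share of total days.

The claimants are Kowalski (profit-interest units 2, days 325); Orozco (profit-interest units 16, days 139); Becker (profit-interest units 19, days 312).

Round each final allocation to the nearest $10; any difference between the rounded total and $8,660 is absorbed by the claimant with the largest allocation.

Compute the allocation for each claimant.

Totals — profit-interest units 37, days 776.
Combined weights (60% profit-interest units + 40% days): Kowalski 0.2000; Orozco 0.3311; Becker 0.4689.
Unrounded shares: Kowalski 1,731.64; Orozco 2,867.40; Becker 4,060.96.
After rounding ($10): Kowalski $1,730; Orozco $2,870; Becker $4,060. Sum = $8,660.
Sum already equals the total — no adjustment.

Kowalski: $1,730; Orozco: $2,870; Becker: $4,060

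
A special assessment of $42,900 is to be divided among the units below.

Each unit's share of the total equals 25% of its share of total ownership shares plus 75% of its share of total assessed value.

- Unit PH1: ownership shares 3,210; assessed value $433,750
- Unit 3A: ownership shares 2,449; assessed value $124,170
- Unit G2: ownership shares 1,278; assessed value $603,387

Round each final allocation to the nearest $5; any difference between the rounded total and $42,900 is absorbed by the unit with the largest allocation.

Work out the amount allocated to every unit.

Unit PH1: $16,980 | Unit 3A: $7,225 | Unit G2: $18,695

Totals — ownership shares 6,937, assessed value 1,161,307.
Composite weights (25% ownership shares + 75% assessed value): Unit PH1 0.3958; Unit 3A 0.1685; Unit G2 0.4357.
Pro-rata amounts: Unit PH1 16,980.26; Unit 3A 7,226.53; Unit G2 18,693.21.
Rounded to nearest $5: Unit PH1 $16,980; Unit 3A $7,225; Unit G2 $18,695. Sum = $42,900.
Sum already equals the total — no adjustment.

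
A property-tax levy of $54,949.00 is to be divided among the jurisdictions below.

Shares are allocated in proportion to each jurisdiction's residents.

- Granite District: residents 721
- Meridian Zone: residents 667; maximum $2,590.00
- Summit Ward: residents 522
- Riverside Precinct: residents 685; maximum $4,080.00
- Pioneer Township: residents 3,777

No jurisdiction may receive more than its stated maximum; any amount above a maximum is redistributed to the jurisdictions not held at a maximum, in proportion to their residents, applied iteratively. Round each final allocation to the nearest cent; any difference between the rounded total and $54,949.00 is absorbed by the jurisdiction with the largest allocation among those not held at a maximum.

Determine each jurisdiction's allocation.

Granite District: $6,934.10; Meridian Zone: $2,590.00; Summit Ward: $5,020.25; Riverside Precinct: $4,080.00; Pioneer Township: $36,324.65

Total residents = 6,372.
Unconstrained shares: Granite District 6,217.5501; Meridian Zone 5,751.8806; Summit Ward 4,501.4718; Riverside Precinct 5,907.1037; Pioneer Township 32,570.9939.
Capped: Meridian Zone ($2,590.00), Riverside Precinct ($4,080.00); balance $48,279.00 reallocated over remaining residents 5,020.
Redistributed shares: Granite District 6,934.0954 → $6,934.10; Summit Ward 5,020.2466 → $5,020.25; Pioneer Township 36,324.6580 → $36,324.66.
Rounding difference −$0.01 applied to Pioneer Township → $36,324.65.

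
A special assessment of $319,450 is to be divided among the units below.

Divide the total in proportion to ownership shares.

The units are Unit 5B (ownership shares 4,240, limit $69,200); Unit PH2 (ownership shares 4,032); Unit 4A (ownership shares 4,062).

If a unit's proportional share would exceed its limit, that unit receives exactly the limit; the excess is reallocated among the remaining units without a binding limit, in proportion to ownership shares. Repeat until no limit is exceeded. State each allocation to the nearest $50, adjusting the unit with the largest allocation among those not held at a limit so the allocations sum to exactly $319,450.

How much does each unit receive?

Unit 5B: $69,200; Unit PH2: $124,650; Unit 4A: $125,600

Total ownership shares = 12,334.
Proportional shares (ignoring caps): Unit 5B 109,815.79; Unit PH2 104,428.60; Unit 4A 105,205.60.
Cap binds for Unit 5B ($69,200); residual $250,250 reallocated over remaining ownership shares 8,094.
Remaining shares: Unit PH2 124,661.23 → $124,650; Unit 4A 125,588.77 → $125,600.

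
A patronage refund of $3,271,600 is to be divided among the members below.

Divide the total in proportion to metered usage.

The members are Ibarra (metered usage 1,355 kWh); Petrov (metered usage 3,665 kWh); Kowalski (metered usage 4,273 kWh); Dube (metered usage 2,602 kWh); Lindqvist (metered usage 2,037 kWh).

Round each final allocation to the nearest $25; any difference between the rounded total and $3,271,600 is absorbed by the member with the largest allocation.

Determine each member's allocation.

Ibarra: $318,200 | Petrov: $860,650 | Kowalski: $1,003,375 | Dube: $611,025 | Lindqvist: $478,350

Combined metered usage = 13,932.
Unrounded shares: Ibarra 1,355/13,932 × $3,271,600 = 318,189.64; Petrov 3,665/13,932 × $3,271,600 = 860,638.39; Kowalski 4,273/13,932 × $3,271,600 = 1,003,412.78; Dube 2,602/13,932 × $3,271,600 = 611,018.03; Lindqvist 2,037/13,932 × $3,271,600 = 478,341.17.
Rounded to nearest $25: Ibarra $318,200; Petrov $860,650; Kowalski $1,003,425; Dube $611,025; Lindqvist $478,350. Sum = $3,271,650.
Difference $3,271,600 − $3,271,650 = −$50 applied to largest allocation (Kowalski): Kowalski becomes $1,003,375.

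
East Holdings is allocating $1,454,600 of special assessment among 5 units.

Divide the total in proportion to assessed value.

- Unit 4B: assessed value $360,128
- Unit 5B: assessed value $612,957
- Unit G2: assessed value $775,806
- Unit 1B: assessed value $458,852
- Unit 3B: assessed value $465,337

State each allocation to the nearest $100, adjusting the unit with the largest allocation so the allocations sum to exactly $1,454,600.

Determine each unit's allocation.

Unit 4B: $196,000 · Unit 5B: $333,600 · Unit G2: $422,100 · Unit 1B: $249,700 · Unit 3B: $253,200

Assessed value total: 2,673,080.
Proportional shares: Unit 4B 360,128/2,673,080 × $1,454,600 = 195,969.51; Unit 5B 612,957/2,673,080 × $1,454,600 = 333,550.53; Unit G2 775,806/2,673,080 × $1,454,600 = 422,167.47; Unit 1B 458,852/2,673,080 × $1,454,600 = 249,691.79; Unit 3B 465,337/2,673,080 × $1,454,600 = 253,220.70.
After rounding ($100): Unit 4B $196,000; Unit 5B $333,600; Unit G2 $422,200; Unit 1B $249,700; Unit 3B $253,200. Sum = $1,454,700.
Difference $1,454,600 − $1,454,700 = −$100 applied to largest allocation (Unit G2): Unit G2 becomes $422,100.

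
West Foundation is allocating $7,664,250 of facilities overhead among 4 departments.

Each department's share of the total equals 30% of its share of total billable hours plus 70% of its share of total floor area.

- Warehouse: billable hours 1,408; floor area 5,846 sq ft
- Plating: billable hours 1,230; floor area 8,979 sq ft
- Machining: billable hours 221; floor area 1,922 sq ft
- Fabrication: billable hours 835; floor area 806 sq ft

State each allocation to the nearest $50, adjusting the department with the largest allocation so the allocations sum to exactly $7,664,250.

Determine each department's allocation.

Billable hours total 3,694; floor area total 17,553.
Blended shares (30% billable hours + 70% floor area): Warehouse 0.3475; Plating 0.4580; Machining 0.0946; Fabrication 0.1000.
Pro-rata amounts: Warehouse 2,663,185.30; Plating 3,509,975.56; Machining 725,006.55; Fabrication 766,082.58.
Rounded to nearest $50: Warehouse $2,663,200; Plating $3,510,000; Machining $725,000; Fabrication $766,100. Sum = $7,664,300.
Difference $7,664,250 − $7,664,300 = −$50 applied to largest allocation (Plating): Plating becomes $3,509,950.

Warehouse: $2,663,200 · Plating: $3,509,950 · Machining: $725,000 · Fabrication: $766,100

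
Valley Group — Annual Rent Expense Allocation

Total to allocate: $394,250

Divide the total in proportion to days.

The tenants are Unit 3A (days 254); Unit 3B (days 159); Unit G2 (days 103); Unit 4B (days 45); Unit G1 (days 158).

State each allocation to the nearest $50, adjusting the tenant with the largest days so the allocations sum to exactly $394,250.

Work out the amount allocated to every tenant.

Combined days = 719.
Unrounded shares: Unit 3A 254/719 × $394,250 = 139,276.08; Unit 3B 159/719 × $394,250 = 87,184.63; Unit G2 103/719 × $394,250 = 56,478.09; Unit 4B 45/719 × $394,250 = 24,674.90; Unit G1 158/719 × $394,250 = 86,636.30.
Rounded to nearest $50: Unit 3A $139,300; Unit 3B $87,200; Unit G2 $56,500; Unit 4B $24,650; Unit G1 $86,650. Sum = $394,300.
Difference $394,250 − $394,300 = −$50 applied to largest days (Unit 3A): Unit 3A becomes $139,250.

Unit 3A: $139,250 · Unit 3B: $87,200 · Unit G2: $56,500 · Unit 4B: $24,650 · Unit G1: $86,650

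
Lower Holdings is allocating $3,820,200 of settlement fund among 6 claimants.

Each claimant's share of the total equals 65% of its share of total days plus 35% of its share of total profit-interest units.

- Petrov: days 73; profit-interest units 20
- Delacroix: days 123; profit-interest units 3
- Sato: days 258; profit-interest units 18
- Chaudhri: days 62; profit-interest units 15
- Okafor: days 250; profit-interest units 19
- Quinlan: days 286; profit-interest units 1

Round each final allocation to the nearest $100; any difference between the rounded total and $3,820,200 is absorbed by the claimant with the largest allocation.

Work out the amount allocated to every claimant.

Petrov: $524,200; Delacroix: $343,100; Sato: $925,600; Chaudhri: $410,200; Okafor: $924,400; Quinlan: $692,700

Totals — days 1,052, profit-interest units 76.
Blended shares (65% days + 35% profit-interest units): Petrov 0.1372; Delacroix 0.0898; Sato 0.2423; Chaudhri 0.1074; Okafor 0.2420; Quinlan 0.1813.
Raw shares: Petrov 524,168.98; Delacroix 343,107.02; Sato 925,655.03; Chaudhri 410,239.56; Okafor 924,364.93; Quinlan 692,664.49.
After rounding ($100): Petrov $524,200; Delacroix $343,100; Sato $925,700; Chaudhri $410,200; Okafor $924,400; Quinlan $692,700. Sum = $3,820,300.
Difference $3,820,200 − $3,820,300 = −$100 applied to largest allocation (Sato): Sato becomes $925,600.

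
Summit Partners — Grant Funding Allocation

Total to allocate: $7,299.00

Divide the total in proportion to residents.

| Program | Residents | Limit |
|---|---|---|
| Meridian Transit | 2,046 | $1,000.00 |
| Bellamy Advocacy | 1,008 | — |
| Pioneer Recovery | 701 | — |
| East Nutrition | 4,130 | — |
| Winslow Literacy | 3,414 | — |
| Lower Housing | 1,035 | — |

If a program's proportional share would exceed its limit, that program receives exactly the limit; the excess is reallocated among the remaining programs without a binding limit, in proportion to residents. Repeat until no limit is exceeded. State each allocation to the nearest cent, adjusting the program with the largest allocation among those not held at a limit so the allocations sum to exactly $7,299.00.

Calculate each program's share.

Residents total: 12,334.
Unconstrained shares: Meridian Transit 1,210.7795; Bellamy Advocacy 596.5131; Pioneer Recovery 414.8370; East Nutrition 2,444.0465; Winslow Literacy 2,020.3329; Lower Housing 612.4911.
Capped: Meridian Transit ($1,000.00); remaining pool $6,299.00 reallocated over remaining residents 10,288.
Redistributed shares: Bellamy Advocacy 617.1649 → $617.16; Pioneer Recovery 429.1990 → $429.20; East Nutrition 2,528.6615 → $2,528.66; Winslow Literacy 2,090.2786 → $2,090.28; Lower Housing 633.6961 → $633.70.

Meridian Transit: $1,000.00 · Bellamy Advocacy: $617.16 · Pioneer Recovery: $429.20 · East Nutrition: $2,528.66 · Winslow Literacy: $2,090.28 · Lower Housing: $633.70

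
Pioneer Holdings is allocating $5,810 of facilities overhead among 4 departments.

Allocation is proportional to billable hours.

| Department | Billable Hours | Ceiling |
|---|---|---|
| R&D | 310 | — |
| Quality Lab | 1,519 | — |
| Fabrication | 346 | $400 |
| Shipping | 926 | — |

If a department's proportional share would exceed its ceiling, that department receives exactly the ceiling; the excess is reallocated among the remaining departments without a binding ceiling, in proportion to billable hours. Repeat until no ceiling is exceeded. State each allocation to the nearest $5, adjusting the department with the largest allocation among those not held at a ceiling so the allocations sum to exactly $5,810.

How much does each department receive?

R&D: $610 | Quality Lab: $2,980 | Fabrication: $400 | Shipping: $1,820

Billable hours total: 3,101.
Pro-rata shares before constraints: R&D 580.81; Quality Lab 2,845.98; Fabrication 648.26; Shipping 1,734.94.
Capped: Fabrication ($400); balance $5,410 reallocated over remaining billable hours 2,755.
Redistributed shares: R&D 608.75 → $610; Quality Lab 2,982.86 → $2,985; Shipping 1,818.39 → $1,820.
Rounding difference −$5 applied to Quality Lab → $2,980.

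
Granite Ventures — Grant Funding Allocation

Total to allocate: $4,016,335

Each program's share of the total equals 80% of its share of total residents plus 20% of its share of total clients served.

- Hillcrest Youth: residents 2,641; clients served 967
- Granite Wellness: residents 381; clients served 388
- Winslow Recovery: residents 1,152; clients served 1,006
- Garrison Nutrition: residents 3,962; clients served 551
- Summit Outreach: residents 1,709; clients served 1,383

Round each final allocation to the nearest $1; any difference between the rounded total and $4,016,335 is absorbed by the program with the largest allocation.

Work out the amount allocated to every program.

Hillcrest Youth: $1,042,783 | Granite Wellness: $196,910 | Winslow Recovery: $564,119 | Garrison Nutrition: $1,396,111 | Summit Outreach: $816,412

Totals — residents 9,845, clients served 4,295.
Blended shares (80% residents + 20% clients served): Hillcrest Youth 0.2596; Granite Wellness 0.0490; Winslow Recovery 0.1405; Garrison Nutrition 0.3476; Summit Outreach 0.2033.
Unrounded shares: Hillcrest Youth 1,042,783.16; Granite Wellness 196,910.46; Winslow Recovery 564,118.91; Garrison Nutrition 1,396,110.06; Summit Outreach 816,412.42.
Rounded to nearest $1: Hillcrest Youth $1,042,783; Granite Wellness $196,910; Winslow Recovery $564,119; Garrison Nutrition $1,396,110; Summit Outreach $816,412. Sum = $4,016,334.
Difference $4,016,335 − $4,016,334 = +$1 applied to largest allocation (Garrison Nutrition): Garrison Nutrition becomes $1,396,111.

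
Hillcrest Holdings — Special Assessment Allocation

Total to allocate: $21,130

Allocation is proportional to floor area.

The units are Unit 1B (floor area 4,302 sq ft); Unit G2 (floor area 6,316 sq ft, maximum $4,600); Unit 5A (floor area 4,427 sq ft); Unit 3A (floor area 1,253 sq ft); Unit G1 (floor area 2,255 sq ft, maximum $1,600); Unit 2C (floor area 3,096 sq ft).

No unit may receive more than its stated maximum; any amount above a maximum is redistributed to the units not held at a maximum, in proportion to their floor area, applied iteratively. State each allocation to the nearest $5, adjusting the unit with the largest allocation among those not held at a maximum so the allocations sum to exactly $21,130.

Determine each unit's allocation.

Total floor area = 21,649.
Proportional shares (ignoring caps): Unit 1B 4,198.87; Unit G2 6,164.58; Unit 5A 4,320.87; Unit 3A 1,222.96; Unit G1 2,200.94; Unit 2C 3,021.78.
Cap binds for Unit G2 ($4,600), Unit G1 ($1,600); balance $14,930 reallocated over remaining floor area 13,078.
Shares after redistribution: Unit 1B 4,911.21 → $4,910; Unit 5A 5,053.92 → $5,055; Unit 3A 1,430.44 → $1,430; Unit 2C 3,534.43 → $3,535.

Unit 1B: $4,910 · Unit G2: $4,600 · Unit 5A: $5,055 · Unit 3A: $1,430 · Unit G1: $1,600 · Unit 2C: $3,535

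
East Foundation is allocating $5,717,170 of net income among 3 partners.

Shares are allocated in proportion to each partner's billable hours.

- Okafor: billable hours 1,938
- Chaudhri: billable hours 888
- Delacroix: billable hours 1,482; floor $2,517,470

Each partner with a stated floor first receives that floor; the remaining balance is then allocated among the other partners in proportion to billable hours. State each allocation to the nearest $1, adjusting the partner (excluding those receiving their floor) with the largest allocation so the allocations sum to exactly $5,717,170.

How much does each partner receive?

Okafor: $2,194,274 · Chaudhri: $1,005,426 · Delacroix: $2,517,470

Guaranteed amounts: Delacroix $2,517,470. Remaining pool $3,199,700.
Remaining pool split over remaining billable hours 2,826: Okafor 2,194,274.10 → $2,194,274; Chaudhri 1,005,425.90 → $1,005,426.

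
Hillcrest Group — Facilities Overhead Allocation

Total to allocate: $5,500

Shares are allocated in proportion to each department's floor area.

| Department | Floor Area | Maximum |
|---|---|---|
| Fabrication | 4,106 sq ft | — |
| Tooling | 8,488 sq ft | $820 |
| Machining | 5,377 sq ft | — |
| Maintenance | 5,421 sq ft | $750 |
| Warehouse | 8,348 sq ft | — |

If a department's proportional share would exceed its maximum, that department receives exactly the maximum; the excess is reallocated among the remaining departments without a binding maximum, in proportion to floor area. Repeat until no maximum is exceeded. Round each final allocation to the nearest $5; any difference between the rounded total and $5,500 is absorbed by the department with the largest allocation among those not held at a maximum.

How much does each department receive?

Fabrication: $905; Tooling: $820; Machining: $1,185; Maintenance: $750; Warehouse: $1,840

Floor area total: 31,740.
Pro-rata shares before constraints: Fabrication 711.50; Tooling 1,470.83; Machining 931.74; Maintenance 939.37; Warehouse 1,446.57.
Cap binds for Tooling ($820), Maintenance ($750); balance $3,930 reallocated over remaining floor area 17,831.
Shares after redistribution: Fabrication 904.97 → $905; Machining 1,185.11 → $1,185; Warehouse 1,839.92 → $1,840.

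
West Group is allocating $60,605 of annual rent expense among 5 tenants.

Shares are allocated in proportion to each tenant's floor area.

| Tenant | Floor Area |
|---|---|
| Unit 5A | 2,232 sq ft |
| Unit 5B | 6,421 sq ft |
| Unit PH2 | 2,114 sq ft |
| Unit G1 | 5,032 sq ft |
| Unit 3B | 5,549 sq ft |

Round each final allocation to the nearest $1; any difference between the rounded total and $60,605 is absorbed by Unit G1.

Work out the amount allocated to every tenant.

Unit 5A: $6,336; Unit 5B: $18,229; Unit PH2: $6,001; Unit G1: $14,286; Unit 3B: $15,753

Sum of floor area: 21,348.
Pro-rata amounts: Unit 5A 2,232/21,348 × $60,605 = 6,336.44; Unit 5B 6,421/21,348 × $60,605 = 18,228.63; Unit PH2 2,114/21,348 × $60,605 = 6,001.45; Unit G1 5,032/21,348 × $60,605 = 14,285.38; Unit 3B 5,549/21,348 × $60,605 = 15,753.10.
At nearest $1: Unit 5A $6,336; Unit 5B $18,229; Unit PH2 $6,001; Unit G1 $14,285; Unit 3B $15,753. Sum = $60,604.
Difference $60,605 − $60,604 = +$1 applied to Unit G1: Unit G1 becomes $14,286.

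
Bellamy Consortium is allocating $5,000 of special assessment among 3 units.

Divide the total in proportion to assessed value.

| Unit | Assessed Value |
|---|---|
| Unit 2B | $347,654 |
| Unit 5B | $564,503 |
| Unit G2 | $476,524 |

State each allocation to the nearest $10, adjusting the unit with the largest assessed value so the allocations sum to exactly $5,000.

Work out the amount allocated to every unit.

Sum of assessed value: 347,654 + 564,503 + 476,524 = 1,388,681.
Unrounded shares: Unit 2B 1,251.74; Unit 5B 2,032.52; Unit G2 1,715.74.
After rounding ($10): Unit 2B $1,250; Unit 5B $2,030; Unit G2 $1,720. Sum = $5,000.
Rounded total matches; no reconciliation needed.

Unit 2B: $1,250 | Unit 5B: $2,030 | Unit G2: $1,720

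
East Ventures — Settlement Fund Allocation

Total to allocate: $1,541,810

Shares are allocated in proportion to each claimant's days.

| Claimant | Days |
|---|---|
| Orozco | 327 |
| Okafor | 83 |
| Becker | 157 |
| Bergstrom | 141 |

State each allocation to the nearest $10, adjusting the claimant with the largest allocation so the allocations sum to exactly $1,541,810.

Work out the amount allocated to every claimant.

Total days = 708.
Unrounded shares: Orozco 327/708 × $1,541,810 = 712,107.16; Okafor 83/708 × $1,541,810 = 180,748.91; Becker 157/708 × $1,541,810 = 341,898.55; Bergstrom 141/708 × $1,541,810 = 307,055.38.
After rounding ($10): Orozco $712,110; Okafor $180,750; Becker $341,900; Bergstrom $307,060. Sum = $1,541,820.
Difference $1,541,810 − $1,541,820 = −$10 applied to largest allocation (Orozco): Orozco becomes $712,100.

Orozco: $712,100 · Okafor: $180,750 · Becker: $341,900 · Bergstrom: $307,060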